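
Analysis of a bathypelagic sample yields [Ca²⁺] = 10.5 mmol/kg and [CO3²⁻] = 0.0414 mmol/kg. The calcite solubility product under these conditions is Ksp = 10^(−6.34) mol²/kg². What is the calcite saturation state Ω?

Ksp = 10^(−6.34) = 4.571×10^-7
Ω = [Ca²⁺][CO3²⁻]/Ksp = (10.5×10^-3)(0.0414×10^-3) / 4.571×10^-7 = 0.951

Ω = 0.951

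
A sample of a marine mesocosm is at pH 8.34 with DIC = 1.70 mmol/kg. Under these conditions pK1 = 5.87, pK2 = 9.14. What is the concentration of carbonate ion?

α₂ = 1 / (1 + [H⁺]/K2 + [H⁺]²/(K1K2)) = 1 / (1 + 10^+0.80 + 10^-1.67)
   = 1 / (1 + 6.3096 + 0.021380) = 1/7.3310 = 0.1364
[CO3²⁻] = α₂ × DIC = 0.1364 × 1.70 = 0.232 mmol/kg

[CO3²⁻] = 0.232 mmol/kg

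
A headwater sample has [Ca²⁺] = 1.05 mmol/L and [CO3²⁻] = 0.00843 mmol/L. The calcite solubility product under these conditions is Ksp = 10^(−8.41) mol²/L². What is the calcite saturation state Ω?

Ksp = 10^(−8.41) = 3.890×10^-9
Ω = [Ca²⁺][CO3²⁻]/Ksp = (1.05×10^-3)(0.00843×10^-3) / 3.890×10^-9 = 2.28

Ω = 2.28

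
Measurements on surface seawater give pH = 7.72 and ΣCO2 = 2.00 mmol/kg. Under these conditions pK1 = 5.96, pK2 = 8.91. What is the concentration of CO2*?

[CO2*] = 0.0321 mmol/kg

α₀ = 1 / (1 + K1/[H⁺] + K1K2/[H⁺]²) = 1 / (1 + 10^+1.76 + 10^+0.57)
   = 1 / (1 + 57.544 + 3.7154) = 1/62.259 = 0.01606
[CO2*] = α₀ × DIC = 0.01606 × 2.00 = 0.0321 mmol/kg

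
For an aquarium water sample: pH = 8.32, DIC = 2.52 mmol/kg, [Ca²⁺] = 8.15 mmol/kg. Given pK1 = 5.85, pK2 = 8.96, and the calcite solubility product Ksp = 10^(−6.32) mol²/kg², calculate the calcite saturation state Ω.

Ω = 7.98

α₂ = 1 / (1 + [H⁺]/K2 + [H⁺]²/(K1K2)) = 1 / (1 + 10^+0.64 + 10^-1.83)
   = 1 / (1 + 4.3652 + 0.014791) = 1/5.3799 = 0.1859
[CO3²⁻] = α₂ × DIC = 0.1859 × 2.52 = 0.4684 mmol/kg
Ksp = 10^(−6.32) = 4.786×10^-7
Ω = [Ca²⁺][CO3²⁻]/Ksp = (8.15×10^-3)(4.684×10^-4) / 4.786×10^-7 = 7.98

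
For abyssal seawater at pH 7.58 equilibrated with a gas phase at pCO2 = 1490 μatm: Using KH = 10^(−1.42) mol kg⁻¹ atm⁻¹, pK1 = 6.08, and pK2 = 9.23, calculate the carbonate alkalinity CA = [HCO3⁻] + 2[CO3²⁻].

[CO2*] = KH · pCO2 = 10^(−1.42) × 1490×10^-6 = 5.665×10^-5 mol/kg
α₀ = 1/(1 + K1/[H⁺] + K1K2/[H⁺]²) = 1/(1 + 10^+1.50 + 10^-0.15) = 0.03000
DIC = [CO2*]/α₀ = 5.665×10^-5 / 0.03000 = 1.888 mmol/kg
CA = (α₁ + 2α₂)·DIC = (0.9488 + 2×0.02124) × 1.888 = 1.87 mmol/kg

CA = 1.87 mmol/kg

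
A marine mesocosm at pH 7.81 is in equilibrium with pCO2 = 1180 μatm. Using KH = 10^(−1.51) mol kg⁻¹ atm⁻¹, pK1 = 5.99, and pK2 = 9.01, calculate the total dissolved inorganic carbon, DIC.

[CO2*] = KH · pCO2 = 10^(−1.51) × 1180×10^-6 = 3.647×10^-5 mol/kg
α₀ = 1/(1 + K1/[H⁺] + K1K2/[H⁺]²) = 1/(1 + 10^+1.82 + 10^+0.62) = 0.01404
DIC = [CO2*]/α₀ = 3.647×10^-5 / 0.01404 = 2.60 mmol/kg

DIC = 2.60 mmol/kg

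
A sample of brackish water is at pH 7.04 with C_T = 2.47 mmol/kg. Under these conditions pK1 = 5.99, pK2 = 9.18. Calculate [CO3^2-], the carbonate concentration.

[CO3²⁻] = 16.3 μmol/kg

α₂ = 1 / (1 + [H⁺]/K2 + [H⁺]²/(K1K2)) = 1 / (1 + 10^+2.14 + 10^+1.09)
   = 1 / (1 + 138.04 + 12.303) = 1/151.34 = 0.006608
[CO3²⁻] = α₂ × DIC = 0.006608 × 2.47 = 0.0163 mmol/kg = 16.3 μmol/kg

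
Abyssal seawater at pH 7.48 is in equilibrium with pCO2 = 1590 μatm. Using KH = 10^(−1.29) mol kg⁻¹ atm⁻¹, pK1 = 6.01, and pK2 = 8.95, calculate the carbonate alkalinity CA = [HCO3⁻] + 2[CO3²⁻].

[CO2*] = KH · pCO2 = 10^(−1.29) × 1590×10^-6 = 8.154×10^-5 mol/kg
α₀ = 1/(1 + K1/[H⁺] + K1K2/[H⁺]²) = 1/(1 + 10^+1.47 + 10^+0.00) = 0.03173
DIC = [CO2*]/α₀ = 8.154×10^-5 / 0.03173 = 2.570 mmol/kg
CA = (α₁ + 2α₂)·DIC = (0.9365 + 2×0.03173) × 2.570 = 2.57 mmol/kg

CA = 2.57 mmol/kg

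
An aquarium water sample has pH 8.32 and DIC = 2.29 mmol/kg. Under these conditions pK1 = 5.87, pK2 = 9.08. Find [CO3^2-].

[CO3²⁻] = 0.338 mmol/kg

α₂ = 1 / (1 + [H⁺]/K2 + [H⁺]²/(K1K2)) = 1 / (1 + 10^+0.76 + 10^-1.69)
   = 1 / (1 + 5.7544 + 0.020417) = 1/6.7748 = 0.1476
[CO3²⁻] = α₂ × DIC = 0.1476 × 2.29 = 0.338 mmol/kg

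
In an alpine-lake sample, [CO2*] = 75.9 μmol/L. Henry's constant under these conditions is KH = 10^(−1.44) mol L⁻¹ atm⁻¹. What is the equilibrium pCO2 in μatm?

KH = 10^(−1.44) = 3.631×10^-2 mol L⁻¹ atm⁻¹
pCO2 = [CO2*]/KH = 75.9×10^-6 / 3.631×10^-2 = 2.09×10^-3 atm = 2090 μatm

pCO2 = 2090 μatm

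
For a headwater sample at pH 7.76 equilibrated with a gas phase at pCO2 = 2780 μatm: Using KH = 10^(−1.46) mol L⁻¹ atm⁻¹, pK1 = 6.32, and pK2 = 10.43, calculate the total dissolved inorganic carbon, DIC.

[CO2*] = KH · pCO2 = 10^(−1.46) × 2780×10^-6 = 9.639×10^-5 mol/L
α₀ = 1/(1 + K1/[H⁺] + K1K2/[H⁺]²) = 1/(1 + 10^+1.44 + 10^-1.23) = 0.03496
DIC = [CO2*]/α₀ = 9.639×10^-5 / 0.03496 = 2.76 mmol/L

DIC = 2.76 mmol/L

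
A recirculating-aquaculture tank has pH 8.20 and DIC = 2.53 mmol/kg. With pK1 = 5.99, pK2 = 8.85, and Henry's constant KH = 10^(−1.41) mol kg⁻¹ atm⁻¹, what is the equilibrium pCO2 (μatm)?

α₀ = 1 / (1 + K1/[H⁺] + K1K2/[H⁺]²) = 1 / (1 + 10^+2.21 + 10^+1.56)
   = 1 / (1 + 162.18 + 36.308) = 1/199.49 = 0.005013
[CO2*] = α₀ × DIC = 0.005013 × 2.53 = 0.01268 mmol/kg = 12.68 μmol/kg
pCO2 = [CO2*]/KH = 1.268×10^-5 / 3.890×10^-2 = 326 μatm

pCO2 = 326 μatm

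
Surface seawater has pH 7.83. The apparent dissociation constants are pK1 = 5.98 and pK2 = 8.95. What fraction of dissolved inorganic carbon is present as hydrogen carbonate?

α₁ = 1 / (1 + [H⁺]/K1 + K2/[H⁺]) = 1 / (1 + 10^-1.85 + 10^-1.12)
   = 1 / (1 + 0.014125 + 0.075858) = 1/1.0900 = 0.9174

α₁ = 0.917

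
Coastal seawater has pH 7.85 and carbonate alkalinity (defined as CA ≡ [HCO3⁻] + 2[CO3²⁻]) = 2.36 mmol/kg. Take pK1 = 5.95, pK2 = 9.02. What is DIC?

CA = [HCO3⁻] + 2[CO3²⁻] = (α₁ + 2α₂)·DIC
At pH 7.85: [H⁺]/K1 = 10^-1.90 = 0.012589, K2/[H⁺] = 10^-1.17 = 0.067608
α₁ = 1/(1 + 0.012589 + 0.067608) = 1/1.0802 = 0.9258; α₂ = α₁·K2/[H⁺] = 0.06259
α₁ + 2α₂ = 1.0509
DIC = CA / (α₁ + 2α₂) = 2.36 / 1.0509 = 2.25 mmol/kg

DIC = 2.25 mmol/kg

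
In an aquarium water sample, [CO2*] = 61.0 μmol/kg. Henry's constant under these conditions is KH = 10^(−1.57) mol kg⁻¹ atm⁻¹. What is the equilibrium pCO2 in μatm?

KH = 10^(−1.57) = 2.692×10^-2 mol kg⁻¹ atm⁻¹
pCO2 = [CO2*]/KH = 61.0×10^-6 / 2.692×10^-2 = 2.27×10^-3 atm = 2270 μatm

pCO2 = 2270 μatm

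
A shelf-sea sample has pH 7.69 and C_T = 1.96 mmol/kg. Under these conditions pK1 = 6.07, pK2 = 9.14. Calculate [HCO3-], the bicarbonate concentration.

[HCO3⁻] = 1.85 mmol/kg

α₁ = 1 / (1 + [H⁺]/K1 + K2/[H⁺]) = 1 / (1 + 10^-1.62 + 10^-1.45)
   = 1 / (1 + 0.023988 + 0.035481) = 1/1.0595 = 0.9439
[HCO3⁻] = α₁ × DIC = 0.9439 × 1.96 = 1.85 mmol/kg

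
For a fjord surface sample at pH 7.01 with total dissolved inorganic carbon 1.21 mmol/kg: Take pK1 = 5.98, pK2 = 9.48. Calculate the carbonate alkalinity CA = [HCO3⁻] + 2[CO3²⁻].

CA = 1.11 mmol/kg

CA = [HCO3⁻] + 2[CO3²⁻] = (α₁ + 2α₂)·DIC
At pH 7.01: [H⁺]/K1 = 10^-1.03 = 0.093325, K2/[H⁺] = 10^-2.47 = 0.0033884
α₁ = 1/(1 + 0.093325 + 0.0033884) = 1/1.0967 = 0.9118; α₂ = α₁·K2/[H⁺] = 0.003090
α₁ + 2α₂ = 0.9180
CA = 0.9180 × 1.21 = 1.11 mmol/kg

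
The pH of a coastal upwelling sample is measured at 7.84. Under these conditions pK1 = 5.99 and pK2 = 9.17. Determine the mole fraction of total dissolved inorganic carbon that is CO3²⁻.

α₂ = 0.0441

α₂ = 1 / (1 + [H⁺]/K2 + [H⁺]²/(K1K2)) = 1 / (1 + 10^+1.33 + 10^-0.52)
   = 1 / (1 + 21.380 + 0.30200) = 1/22.682 = 0.04409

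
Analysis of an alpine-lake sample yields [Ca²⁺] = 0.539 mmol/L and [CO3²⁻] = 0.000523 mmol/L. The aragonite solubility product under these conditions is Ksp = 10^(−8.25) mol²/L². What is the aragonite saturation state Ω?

Ksp = 10^(−8.25) = 5.623×10^-9
Ω = [Ca²⁺][CO3²⁻]/Ksp = (0.539×10^-3)(0.000523×10^-3) / 5.623×10^-9 = 0.0501

Ω = 0.0501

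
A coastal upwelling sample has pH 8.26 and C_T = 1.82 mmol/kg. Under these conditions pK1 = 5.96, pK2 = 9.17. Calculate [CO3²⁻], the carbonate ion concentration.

[CO3²⁻] = 0.198 mmol/kg

α₂ = 1 / (1 + [H⁺]/K2 + [H⁺]²/(K1K2)) = 1 / (1 + 10^+0.91 + 10^-1.39)
   = 1 / (1 + 8.1283 + 0.040738) = 1/9.1690 = 0.1091
[CO3²⁻] = α₂ × DIC = 0.1091 × 1.82 = 0.198 mmol/kg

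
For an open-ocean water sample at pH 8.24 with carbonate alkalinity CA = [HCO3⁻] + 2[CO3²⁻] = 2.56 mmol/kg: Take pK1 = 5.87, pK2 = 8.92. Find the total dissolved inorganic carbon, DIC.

DIC = 2.19 mmol/kg

CA = [HCO3⁻] + 2[CO3²⁻] = (α₁ + 2α₂)·DIC
At pH 8.24: [H⁺]/K1 = 10^-2.37 = 0.0042658, K2/[H⁺] = 10^-0.68 = 0.20893
α₁ = 1/(1 + 0.0042658 + 0.20893) = 1/1.2132 = 0.8243; α₂ = α₁·K2/[H⁺] = 0.1722
α₁ + 2α₂ = 1.1687
DIC = CA / (α₁ + 2α₂) = 2.56 / 1.1687 = 2.19 mmol/kg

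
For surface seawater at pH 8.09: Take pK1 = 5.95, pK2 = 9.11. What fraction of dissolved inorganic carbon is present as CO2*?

α₀ = 1 / (1 + K1/[H⁺] + K1K2/[H⁺]²) = 1 / (1 + 10^+2.14 + 10^+1.12)
   = 1 / (1 + 138.04 + 13.183) = 1/152.22 = 0.006569

α₀ = 0.00657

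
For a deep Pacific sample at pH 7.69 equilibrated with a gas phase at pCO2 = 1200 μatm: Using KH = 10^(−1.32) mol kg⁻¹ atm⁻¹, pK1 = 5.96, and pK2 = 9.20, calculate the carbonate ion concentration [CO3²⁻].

[CO2*] = KH · pCO2 = 10^(−1.32) × 1200×10^-6 = 5.744×10^-5 mol/kg
α₀ = 1/(1 + K1/[H⁺] + K1K2/[H⁺]²) = 1/(1 + 10^+1.73 + 10^+0.22) = 0.01774
DIC = [CO2*]/α₀ = 5.744×10^-5 / 0.01774 = 3.237 mmol/kg
[CO3²⁻] = α₂·DIC; α₂ = 0.02944, so [CO3²⁻] = 0.02944 × 3.237 = 0.0953 mmol/kg

[CO3²⁻] = 0.0953 mmol/kg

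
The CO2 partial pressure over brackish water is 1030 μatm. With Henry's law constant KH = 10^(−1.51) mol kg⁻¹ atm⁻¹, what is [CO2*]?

KH = 10^(−1.51) = 3.090×10^-2 mol kg⁻¹ atm⁻¹
[CO2*] = KH · pCO2 = 3.090×10^-2 × 1030×10^-6 atm = 3.18×10^-5 mol/kg

[CO2*] = 31.8 μmol/kg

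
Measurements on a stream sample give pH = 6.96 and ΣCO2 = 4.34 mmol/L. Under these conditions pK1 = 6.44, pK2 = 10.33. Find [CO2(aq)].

α₀ = 1 / (1 + K1/[H⁺] + K1K2/[H⁺]²) = 1 / (1 + 10^+0.52 + 10^-2.85)
   = 1 / (1 + 3.3113 + 0.0014125) = 1/4.3127 = 0.2319
[CO2*] = α₀ × DIC = 0.2319 × 4.34 = 1.01 mmol/L

[CO2*] = 1.01 mmol/L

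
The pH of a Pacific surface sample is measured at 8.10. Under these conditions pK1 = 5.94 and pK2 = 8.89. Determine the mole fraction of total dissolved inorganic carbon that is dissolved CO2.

α₀ = 1 / (1 + K1/[H⁺] + K1K2/[H⁺]²) = 1 / (1 + 10^+2.16 + 10^+1.37)
   = 1 / (1 + 144.54 + 23.442) = 1/168.99 = 0.005918

α₀ = 0.00592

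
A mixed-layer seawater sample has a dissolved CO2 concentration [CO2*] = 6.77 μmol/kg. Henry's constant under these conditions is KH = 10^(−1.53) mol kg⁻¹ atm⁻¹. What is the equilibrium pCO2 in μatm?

KH = 10^(−1.53) = 2.951×10^-2 mol kg⁻¹ atm⁻¹
pCO2 = [CO2*]/KH = 6.77×10^-6 / 2.951×10^-2 = 2.29×10^-4 atm = 229 μatm

pCO2 = 229 μatm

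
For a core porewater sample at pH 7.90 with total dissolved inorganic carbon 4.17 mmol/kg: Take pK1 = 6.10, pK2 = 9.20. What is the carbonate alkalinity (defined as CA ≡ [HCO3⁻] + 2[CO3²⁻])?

CA = 4.30 mmol/kg

CA = [HCO3⁻] + 2[CO3²⁻] = (α₁ + 2α₂)·DIC
At pH 7.90: [H⁺]/K1 = 10^-1.80 = 0.015849, K2/[H⁺] = 10^-1.30 = 0.050119
α₁ = 1/(1 + 0.015849 + 0.050119) = 1/1.0660 = 0.9381; α₂ = α₁·K2/[H⁺] = 0.04702
α₁ + 2α₂ = 1.0321
CA = 1.0321 × 4.17 = 4.30 mmol/kg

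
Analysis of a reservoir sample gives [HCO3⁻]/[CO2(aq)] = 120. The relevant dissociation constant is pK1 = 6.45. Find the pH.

pH = 8.53

From K1 = [H⁺][HCO3⁻]/[CO2(aq)]:  pH = pK1 + log₁₀([HCO3⁻]/[CO2(aq)])
log₁₀(120) = +2.079
pH = 6.45 + (+2.079) = 8.53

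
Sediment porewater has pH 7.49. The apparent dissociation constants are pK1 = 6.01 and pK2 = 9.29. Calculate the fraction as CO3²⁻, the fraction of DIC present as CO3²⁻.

α₂ = 0.0151

α₂ = 1 / (1 + [H⁺]/K2 + [H⁺]²/(K1K2)) = 1 / (1 + 10^+1.80 + 10^+0.32)
   = 1 / (1 + 63.096 + 2.0893) = 1/66.185 = 0.01511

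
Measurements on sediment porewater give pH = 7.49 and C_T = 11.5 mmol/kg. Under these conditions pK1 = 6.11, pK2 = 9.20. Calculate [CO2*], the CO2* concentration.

[CO2*] = 0.452 mmol/kg

α₀ = 1 / (1 + K1/[H⁺] + K1K2/[H⁺]²) = 1 / (1 + 10^+1.38 + 10^-0.33)
   = 1 / (1 + 23.988 + 0.46774) = 1/25.456 = 0.03928
[CO2*] = α₀ × DIC = 0.03928 × 11.5 = 0.452 mmol/kg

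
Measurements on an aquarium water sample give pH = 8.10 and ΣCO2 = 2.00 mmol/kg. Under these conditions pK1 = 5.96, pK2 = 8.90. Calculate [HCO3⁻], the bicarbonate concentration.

α₁ = 1 / (1 + [H⁺]/K1 + K2/[H⁺]) = 1 / (1 + 10^-2.14 + 10^-0.80)
   = 1 / (1 + 0.0072444 + 0.15849) = 1/1.1657 = 0.8578
[HCO3⁻] = α₁ × DIC = 0.8578 × 2.00 = 1.72 mmol/kg

[HCO3⁻] = 1.72 mmol/kg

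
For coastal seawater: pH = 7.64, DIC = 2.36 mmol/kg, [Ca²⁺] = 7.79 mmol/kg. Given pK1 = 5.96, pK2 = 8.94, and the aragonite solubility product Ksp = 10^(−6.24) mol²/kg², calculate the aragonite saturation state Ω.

α₂ = 1 / (1 + [H⁺]/K2 + [H⁺]²/(K1K2)) = 1 / (1 + 10^+1.30 + 10^-0.38)
   = 1 / (1 + 19.953 + 0.41687) = 1/21.369 = 0.04680
[CO3²⁻] = α₂ × DIC = 0.04680 × 2.36 = 0.1104 mmol/kg
Ksp = 10^(−6.24) = 5.754×10^-7
Ω = [Ca²⁺][CO3²⁻]/Ksp = (7.79×10^-3)(1.104×10^-4) / 5.754×10^-7 = 1.50

Ω = 1.50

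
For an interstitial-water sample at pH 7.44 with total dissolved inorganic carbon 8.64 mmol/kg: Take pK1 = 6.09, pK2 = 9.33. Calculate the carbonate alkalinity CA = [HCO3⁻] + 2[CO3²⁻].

CA = [HCO3⁻] + 2[CO3²⁻] = (α₁ + 2α₂)·DIC
At pH 7.44: [H⁺]/K1 = 10^-1.35 = 0.044668, K2/[H⁺] = 10^-1.89 = 0.012882
α₁ = 1/(1 + 0.044668 + 0.012882) = 1/1.0576 = 0.9456; α₂ = α₁·K2/[H⁺] = 0.01218
α₁ + 2α₂ = 0.9699
CA = 0.9699 × 8.64 = 8.38 mmol/kg

CA = 8.38 mmol/kg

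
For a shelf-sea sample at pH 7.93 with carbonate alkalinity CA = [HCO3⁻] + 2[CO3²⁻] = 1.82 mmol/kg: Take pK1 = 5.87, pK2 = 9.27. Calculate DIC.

DIC = 1.76 mmol/kg

CA = [HCO3⁻] + 2[CO3²⁻] = (α₁ + 2α₂)·DIC
At pH 7.93: [H⁺]/K1 = 10^-2.06 = 0.0087096, K2/[H⁺] = 10^-1.34 = 0.045709
α₁ = 1/(1 + 0.0087096 + 0.045709) = 1/1.0544 = 0.9484; α₂ = α₁·K2/[H⁺] = 0.04335
α₁ + 2α₂ = 1.0351
DIC = CA / (α₁ + 2α₂) = 1.82 / 1.0351 = 1.76 mmol/kg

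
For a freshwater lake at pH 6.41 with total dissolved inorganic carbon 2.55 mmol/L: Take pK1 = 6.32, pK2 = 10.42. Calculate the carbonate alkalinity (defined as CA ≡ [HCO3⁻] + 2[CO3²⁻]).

CA = [HCO3⁻] + 2[CO3²⁻] = (α₁ + 2α₂)·DIC
At pH 6.41: [H⁺]/K1 = 10^-0.09 = 0.81283, K2/[H⁺] = 10^-4.01 = 9.7724×10^-5
α₁ = 1/(1 + 0.81283 + 9.7724×10^-5) = 1/1.8129 = 0.5516; α₂ = α₁·K2/[H⁺] = 5.390×10^-5
α₁ + 2α₂ = 0.5517
CA = 0.5517 × 2.55 = 1.41 mmol/L

CA = 1.41 mmol/L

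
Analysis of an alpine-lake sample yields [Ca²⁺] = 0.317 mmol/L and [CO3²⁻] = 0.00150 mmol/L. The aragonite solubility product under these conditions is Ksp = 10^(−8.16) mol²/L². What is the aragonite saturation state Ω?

Ω = 0.0687

Ksp = 10^(−8.16) = 6.918×10^-9
Ω = [Ca²⁺][CO3²⁻]/Ksp = (0.317×10^-3)(0.00150×10^-3) / 6.918×10^-9 = 0.0687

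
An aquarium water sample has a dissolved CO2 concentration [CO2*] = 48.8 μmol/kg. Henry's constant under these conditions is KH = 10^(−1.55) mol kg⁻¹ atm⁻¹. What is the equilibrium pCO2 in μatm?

KH = 10^(−1.55) = 2.818×10^-2 mol kg⁻¹ atm⁻¹
pCO2 = [CO2*]/KH = 48.8×10^-6 / 2.818×10^-2 = 1.73×10^-3 atm = 1730 μatm

pCO2 = 1730 μatm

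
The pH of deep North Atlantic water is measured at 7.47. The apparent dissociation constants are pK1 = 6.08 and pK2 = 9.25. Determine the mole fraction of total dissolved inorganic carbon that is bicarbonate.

α₁ = 1 / (1 + [H⁺]/K1 + K2/[H⁺]) = 1 / (1 + 10^-1.39 + 10^-1.78)
   = 1 / (1 + 0.040738 + 0.016596) = 1/1.0573 = 0.9458

α₁ = 0.946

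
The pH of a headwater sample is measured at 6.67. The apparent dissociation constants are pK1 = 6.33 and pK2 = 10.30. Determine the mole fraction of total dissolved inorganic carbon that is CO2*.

α₀ = 0.314

α₀ = 1 / (1 + K1/[H⁺] + K1K2/[H⁺]²) = 1 / (1 + 10^+0.34 + 10^-3.29)
   = 1 / (1 + 2.1878 + 0.00051286) = 1/3.1883 = 0.3136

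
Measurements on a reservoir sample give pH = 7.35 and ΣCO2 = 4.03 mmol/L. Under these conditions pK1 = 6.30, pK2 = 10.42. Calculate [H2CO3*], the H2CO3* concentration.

α₀ = 1 / (1 + K1/[H⁺] + K1K2/[H⁺]²) = 1 / (1 + 10^+1.05 + 10^-2.02)
   = 1 / (1 + 11.220 + 0.0095499) = 1/12.230 = 0.08177
[CO2*] = α₀ × DIC = 0.08177 × 4.03 = 0.330 mmol/L

[CO2*] = 0.330 mmol/L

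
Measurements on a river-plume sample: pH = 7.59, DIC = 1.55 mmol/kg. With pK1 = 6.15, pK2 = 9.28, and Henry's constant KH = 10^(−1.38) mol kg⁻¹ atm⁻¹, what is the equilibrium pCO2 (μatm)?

α₀ = 1 / (1 + K1/[H⁺] + K1K2/[H⁺]²) = 1 / (1 + 10^+1.44 + 10^-0.25)
   = 1 / (1 + 27.542 + 0.56234) = 1/29.105 = 0.03436
[CO2*] = α₀ × DIC = 0.03436 × 1.55 = 0.05326 mmol/kg
pCO2 = [CO2*]/KH = 5.326×10^-5 / 4.169×10^-2 = 1280 μatm

pCO2 = 1280 μatm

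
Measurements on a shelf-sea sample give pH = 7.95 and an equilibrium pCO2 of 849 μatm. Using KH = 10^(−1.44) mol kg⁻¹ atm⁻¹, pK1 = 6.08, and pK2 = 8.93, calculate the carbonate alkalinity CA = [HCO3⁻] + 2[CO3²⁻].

[CO2*] = KH · pCO2 = 10^(−1.44) × 849×10^-6 = 3.083×10^-5 mol/kg
α₀ = 1/(1 + K1/[H⁺] + K1K2/[H⁺]²) = 1/(1 + 10^+1.87 + 10^+0.89) = 0.01206
DIC = [CO2*]/α₀ = 3.083×10^-5 / 0.01206 = 2.555 mmol/kg
CA = (α₁ + 2α₂)·DIC = (0.8943 + 2×0.09364) × 2.555 = 2.76 mmol/kg

CA = 2.76 mmol/kg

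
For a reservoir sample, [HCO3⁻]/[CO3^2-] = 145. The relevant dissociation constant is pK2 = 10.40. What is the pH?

From K2 = [H⁺][CO3^2-]/[HCO3⁻]:  pH = pK2 − log₁₀([HCO3⁻]/[CO3^2-])
log₁₀(145) = +2.161
pH = 10.40 − (+2.161) = 8.24

pH = 8.24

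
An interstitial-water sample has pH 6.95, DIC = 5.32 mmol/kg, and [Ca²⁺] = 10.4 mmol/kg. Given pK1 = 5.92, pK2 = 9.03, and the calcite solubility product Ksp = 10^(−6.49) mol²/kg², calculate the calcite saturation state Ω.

α₂ = 1 / (1 + [H⁺]/K2 + [H⁺]²/(K1K2)) = 1 / (1 + 10^+2.08 + 10^+1.05)
   = 1 / (1 + 120.23 + 11.220) = 1/132.45 = 0.007550
[CO3²⁻] = α₂ × DIC = 0.007550 × 5.32 = 0.04017 mmol/kg
Ksp = 10^(−6.49) = 3.236×10^-7
Ω = [Ca²⁺][CO3²⁻]/Ksp = (10.4×10^-3)(4.017×10^-5) / 3.236×10^-7 = 1.29

Ω = 1.29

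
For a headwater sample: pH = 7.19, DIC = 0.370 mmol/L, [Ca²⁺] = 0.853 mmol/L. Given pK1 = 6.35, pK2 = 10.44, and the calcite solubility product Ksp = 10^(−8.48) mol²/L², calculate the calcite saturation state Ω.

Ω = 0.0468

α₂ = 1 / (1 + [H⁺]/K2 + [H⁺]²/(K1K2)) = 1 / (1 + 10^+3.25 + 10^+2.41)
   = 1 / (1 + 1778.3 + 257.04) = 1/2036.3 = 0.0004911
[CO3²⁻] = α₂ × DIC = 0.0004911 × 0.370 = 0.0001817 mmol/L = 0.1817 μmol/L
Ksp = 10^(−8.48) = 3.311×10^-9
Ω = [Ca²⁺][CO3²⁻]/Ksp = (0.853×10^-3)(1.817×10^-7) / 3.311×10^-9 = 0.0468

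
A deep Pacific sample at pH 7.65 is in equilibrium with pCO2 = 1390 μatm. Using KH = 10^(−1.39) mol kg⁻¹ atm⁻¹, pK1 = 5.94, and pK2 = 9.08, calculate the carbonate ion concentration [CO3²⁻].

[CO2*] = KH · pCO2 = 10^(−1.39) × 1390×10^-6 = 5.663×10^-5 mol/kg
α₀ = 1/(1 + K1/[H⁺] + K1K2/[H⁺]²) = 1/(1 + 10^+1.71 + 10^+0.28) = 0.01845
DIC = [CO2*]/α₀ = 5.663×10^-5 / 0.01845 = 3.069 mmol/kg
[CO3²⁻] = α₂·DIC; α₂ = 0.03516, so [CO3²⁻] = 0.03516 × 3.069 = 0.108 mmol/kg

[CO3²⁻] = 0.108 mmol/kg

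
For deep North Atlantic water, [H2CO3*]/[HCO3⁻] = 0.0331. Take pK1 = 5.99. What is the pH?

pH = 7.47

From K1 = [H⁺][HCO3⁻]/[H2CO3*]:  pH = pK1 − log₁₀([H2CO3*]/[HCO3⁻])
log₁₀(0.0331) = -1.480
pH = 5.99 − (-1.480) = 7.47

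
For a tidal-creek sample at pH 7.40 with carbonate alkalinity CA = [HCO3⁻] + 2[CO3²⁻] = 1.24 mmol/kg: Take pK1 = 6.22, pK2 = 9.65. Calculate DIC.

DIC = 1.31 mmol/kg

CA = [HCO3⁻] + 2[CO3²⁻] = (α₁ + 2α₂)·DIC
At pH 7.40: [H⁺]/K1 = 10^-1.18 = 0.066069, K2/[H⁺] = 10^-2.25 = 0.0056234
α₁ = 1/(1 + 0.066069 + 0.0056234) = 1/1.0717 = 0.9331; α₂ = α₁·K2/[H⁺] = 0.005247
α₁ + 2α₂ = 0.9436
DIC = CA / (α₁ + 2α₂) = 1.24 / 0.9436 = 1.31 mmol/kg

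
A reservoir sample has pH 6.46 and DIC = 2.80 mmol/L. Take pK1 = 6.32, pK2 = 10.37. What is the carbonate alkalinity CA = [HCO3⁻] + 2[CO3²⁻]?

CA = [HCO3⁻] + 2[CO3²⁻] = (α₁ + 2α₂)·DIC
At pH 6.46: [H⁺]/K1 = 10^-0.14 = 0.72444, K2/[H⁺] = 10^-3.91 = 0.00012303
α₁ = 1/(1 + 0.72444 + 0.00012303) = 1/1.7246 = 0.5799; α₂ = α₁·K2/[H⁺] = 7.134×10^-5
α₁ + 2α₂ = 0.5800
CA = 0.5800 × 2.80 = 1.62 mmol/L

CA = 1.62 mmol/L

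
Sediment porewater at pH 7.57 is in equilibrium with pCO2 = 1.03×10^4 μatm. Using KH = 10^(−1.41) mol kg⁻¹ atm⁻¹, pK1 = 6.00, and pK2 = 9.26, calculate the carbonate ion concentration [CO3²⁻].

[CO3²⁻] = 0.304 mmol/kg

[CO2*] = KH · pCO2 = 10^(−1.41) × 1.03×10^4×10^-6 = 4.007×10^-4 mol/kg
α₀ = 1/(1 + K1/[H⁺] + K1K2/[H⁺]²) = 1/(1 + 10^+1.57 + 10^-0.12) = 0.02570
DIC = [CO2*]/α₀ = 4.007×10^-4 / 0.02570 = 15.59 mmol/kg
[CO3²⁻] = α₂·DIC; α₂ = 0.01949, so [CO3²⁻] = 0.01949 × 15.59 = 0.304 mmol/kg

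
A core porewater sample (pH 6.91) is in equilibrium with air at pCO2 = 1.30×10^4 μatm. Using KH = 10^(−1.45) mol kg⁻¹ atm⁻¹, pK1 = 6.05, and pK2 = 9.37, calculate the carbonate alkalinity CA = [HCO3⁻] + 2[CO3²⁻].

CA = 3.36 mmol/kg

[CO2*] = KH · pCO2 = 10^(−1.45) × 1.30×10^4×10^-6 = 4.613×10^-4 mol/kg
α₀ = 1/(1 + K1/[H⁺] + K1K2/[H⁺]²) = 1/(1 + 10^+0.86 + 10^-1.60) = 0.1209
DIC = [CO2*]/α₀ = 4.613×10^-4 / 0.1209 = 3.814 mmol/kg
CA = (α₁ + 2α₂)·DIC = (0.8760 + 2×0.003038) × 3.814 = 3.36 mmol/kg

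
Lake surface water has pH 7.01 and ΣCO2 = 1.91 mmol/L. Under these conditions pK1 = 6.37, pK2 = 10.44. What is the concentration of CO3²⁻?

α₂ = 1 / (1 + [H⁺]/K2 + [H⁺]²/(K1K2)) = 1 / (1 + 10^+3.43 + 10^+2.79)
   = 1 / (1 + 2691.5 + 616.60) = 1/3309.1 = 0.0003022
[CO3²⁻] = α₂ × DIC = 0.0003022 × 1.91 = 0.000577 mmol/L = 0.577 μmol/L

[CO3²⁻] = 0.577 μmol/L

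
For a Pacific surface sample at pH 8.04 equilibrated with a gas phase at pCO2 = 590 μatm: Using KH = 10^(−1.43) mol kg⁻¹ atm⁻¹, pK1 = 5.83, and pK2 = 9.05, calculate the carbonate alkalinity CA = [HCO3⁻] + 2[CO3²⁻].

[CO2*] = KH · pCO2 = 10^(−1.43) × 590×10^-6 = 2.192×10^-5 mol/kg
α₀ = 1/(1 + K1/[H⁺] + K1K2/[H⁺]²) = 1/(1 + 10^+2.21 + 10^+1.20) = 0.005586
DIC = [CO2*]/α₀ = 2.192×10^-5 / 0.005586 = 3.924 mmol/kg
CA = (α₁ + 2α₂)·DIC = (0.9059 + 2×0.08853) × 3.924 = 4.25 mmol/kg

CA = 4.25 mmol/kg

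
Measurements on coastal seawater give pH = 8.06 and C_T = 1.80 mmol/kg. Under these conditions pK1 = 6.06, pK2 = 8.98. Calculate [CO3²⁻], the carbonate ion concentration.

[CO3²⁻] = 0.191 mmol/kg

α₂ = 1 / (1 + [H⁺]/K2 + [H⁺]²/(K1K2)) = 1 / (1 + 10^+0.92 + 10^-1.08)
   = 1 / (1 + 8.3176 + 0.083176) = 1/9.4008 = 0.1064
[CO3²⁻] = α₂ × DIC = 0.1064 × 1.80 = 0.191 mmol/kg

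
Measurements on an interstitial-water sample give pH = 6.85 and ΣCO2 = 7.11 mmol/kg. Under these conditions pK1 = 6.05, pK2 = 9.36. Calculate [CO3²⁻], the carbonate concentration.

[CO3²⁻] = 18.9 μmol/kg

α₂ = 1 / (1 + [H⁺]/K2 + [H⁺]²/(K1K2)) = 1 / (1 + 10^+2.51 + 10^+1.71)
   = 1 / (1 + 323.59 + 51.286) = 1/375.88 = 0.002660
[CO3²⁻] = α₂ × DIC = 0.002660 × 7.11 = 0.0189 mmol/kg = 18.9 μmol/kg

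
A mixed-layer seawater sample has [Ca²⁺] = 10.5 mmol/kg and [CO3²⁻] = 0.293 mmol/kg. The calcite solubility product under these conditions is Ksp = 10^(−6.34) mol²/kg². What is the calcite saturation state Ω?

Ω = 6.73

Ksp = 10^(−6.34) = 4.571×10^-7
Ω = [Ca²⁺][CO3²⁻]/Ksp = (10.5×10^-3)(0.293×10^-3) / 4.571×10^-7 = 6.73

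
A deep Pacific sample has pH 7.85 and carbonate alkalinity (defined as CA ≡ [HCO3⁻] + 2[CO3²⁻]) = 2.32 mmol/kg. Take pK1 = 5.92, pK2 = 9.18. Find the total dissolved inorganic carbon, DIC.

CA = [HCO3⁻] + 2[CO3²⁻] = (α₁ + 2α₂)·DIC
At pH 7.85: [H⁺]/K1 = 10^-1.93 = 0.011749, K2/[H⁺] = 10^-1.33 = 0.046774
α₁ = 1/(1 + 0.011749 + 0.046774) = 1/1.0585 = 0.9447; α₂ = α₁·K2/[H⁺] = 0.04419
α₁ + 2α₂ = 1.0331
DIC = CA / (α₁ + 2α₂) = 2.32 / 1.0331 = 2.25 mmol/kg

DIC = 2.25 mmol/kg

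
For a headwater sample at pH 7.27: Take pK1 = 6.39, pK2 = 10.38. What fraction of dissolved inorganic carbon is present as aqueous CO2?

α₀ = 0.116

α₀ = 1 / (1 + K1/[H⁺] + K1K2/[H⁺]²) = 1 / (1 + 10^+0.88 + 10^-2.23)
   = 1 / (1 + 7.5858 + 0.0058884) = 1/8.5917 = 0.1164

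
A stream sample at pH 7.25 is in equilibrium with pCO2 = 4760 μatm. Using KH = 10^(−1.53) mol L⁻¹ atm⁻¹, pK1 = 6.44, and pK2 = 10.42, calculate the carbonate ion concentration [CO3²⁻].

[CO3²⁻] = 0.613 μmol/L

[CO2*] = KH · pCO2 = 10^(−1.53) × 4760×10^-6 = 1.405×10^-4 mol/L
α₀ = 1/(1 + K1/[H⁺] + K1K2/[H⁺]²) = 1/(1 + 10^+0.81 + 10^-2.36) = 0.1340
DIC = [CO2*]/α₀ = 1.405×10^-4 / 0.1340 = 1.048 mmol/L
[CO3²⁻] = α₂·DIC; α₂ = 0.0005851, so [CO3²⁻] = 0.0005851 × 1.048 = 0.000613 mmol/L = 0.613 μmol/L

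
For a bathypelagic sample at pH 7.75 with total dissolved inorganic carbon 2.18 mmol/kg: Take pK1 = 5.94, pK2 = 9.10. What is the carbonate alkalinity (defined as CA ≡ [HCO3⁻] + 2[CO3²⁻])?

CA = 2.24 mmol/kg

CA = [HCO3⁻] + 2[CO3²⁻] = (α₁ + 2α₂)·DIC
At pH 7.75: [H⁺]/K1 = 10^-1.81 = 0.015488, K2/[H⁺] = 10^-1.35 = 0.044668
α₁ = 1/(1 + 0.015488 + 0.044668) = 1/1.0602 = 0.9433; α₂ = α₁·K2/[H⁺] = 0.04213
α₁ + 2α₂ = 1.0275
CA = 1.0275 × 2.18 = 2.24 mmol/kg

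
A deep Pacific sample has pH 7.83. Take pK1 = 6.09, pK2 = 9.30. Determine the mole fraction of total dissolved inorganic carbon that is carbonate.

α₂ = 0.0322

α₂ = 1 / (1 + [H⁺]/K2 + [H⁺]²/(K1K2)) = 1 / (1 + 10^+1.47 + 10^-0.27)
   = 1 / (1 + 29.512 + 0.53703) = 1/31.049 = 0.03221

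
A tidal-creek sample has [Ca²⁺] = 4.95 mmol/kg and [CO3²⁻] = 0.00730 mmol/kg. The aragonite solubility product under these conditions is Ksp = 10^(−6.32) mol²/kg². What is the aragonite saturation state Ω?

Ksp = 10^(−6.32) = 4.786×10^-7
Ω = [Ca²⁺][CO3²⁻]/Ksp = (4.95×10^-3)(0.00730×10^-3) / 4.786×10^-7 = 0.0755

Ω = 0.0755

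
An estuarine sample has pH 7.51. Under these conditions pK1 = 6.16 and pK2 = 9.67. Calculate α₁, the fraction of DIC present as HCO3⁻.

α₁ = 0.951

α₁ = 1 / (1 + [H⁺]/K1 + K2/[H⁺]) = 1 / (1 + 10^-1.35 + 10^-2.16)
   = 1 / (1 + 0.044668 + 0.0069183) = 1/1.0516 = 0.9509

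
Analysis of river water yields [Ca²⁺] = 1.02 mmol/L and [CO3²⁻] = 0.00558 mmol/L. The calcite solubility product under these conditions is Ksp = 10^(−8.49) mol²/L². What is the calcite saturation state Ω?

Ksp = 10^(−8.49) = 3.236×10^-9
Ω = [Ca²⁺][CO3²⁻]/Ksp = (1.02×10^-3)(0.00558×10^-3) / 3.236×10^-9 = 1.76

Ω = 1.76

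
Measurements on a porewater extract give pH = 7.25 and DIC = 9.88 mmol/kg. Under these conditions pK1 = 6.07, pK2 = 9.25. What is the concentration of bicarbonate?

α₁ = 1 / (1 + [H⁺]/K1 + K2/[H⁺]) = 1 / (1 + 10^-1.18 + 10^-2.00)
   = 1 / (1 + 0.066069 + 0.010000) = 1/1.0761 = 0.9293
[HCO3⁻] = α₁ × DIC = 0.9293 × 9.88 = 9.18 mmol/kg

[HCO3⁻] = 9.18 mmol/kg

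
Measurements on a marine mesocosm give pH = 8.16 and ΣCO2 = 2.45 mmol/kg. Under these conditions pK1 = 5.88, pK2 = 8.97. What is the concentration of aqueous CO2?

[CO2*] = 11.1 μmol/kg

α₀ = 1 / (1 + K1/[H⁺] + K1K2/[H⁺]²) = 1 / (1 + 10^+2.28 + 10^+1.47)
   = 1 / (1 + 190.55 + 29.512) = 1/221.06 = 0.004524
[CO2*] = α₀ × DIC = 0.004524 × 2.45 = 0.0111 mmol/kg = 11.1 μmol/kg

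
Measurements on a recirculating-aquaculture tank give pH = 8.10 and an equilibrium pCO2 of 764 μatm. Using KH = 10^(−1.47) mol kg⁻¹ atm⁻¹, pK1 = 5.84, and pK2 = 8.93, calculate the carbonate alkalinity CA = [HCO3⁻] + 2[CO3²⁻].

CA = 6.10 mmol/kg

[CO2*] = KH · pCO2 = 10^(−1.47) × 764×10^-6 = 2.589×10^-5 mol/kg
α₀ = 1/(1 + K1/[H⁺] + K1K2/[H⁺]²) = 1/(1 + 10^+2.26 + 10^+1.43) = 0.004765
DIC = [CO2*]/α₀ = 2.589×10^-5 / 0.004765 = 5.433 mmol/kg
CA = (α₁ + 2α₂)·DIC = (0.8670 + 2×0.1282) × 5.433 = 6.10 mmol/kg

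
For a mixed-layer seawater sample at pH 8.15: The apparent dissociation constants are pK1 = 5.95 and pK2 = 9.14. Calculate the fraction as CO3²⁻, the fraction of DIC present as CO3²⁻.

α₂ = 0.0923

α₂ = 1 / (1 + [H⁺]/K2 + [H⁺]²/(K1K2)) = 1 / (1 + 10^+0.99 + 10^-1.21)
   = 1 / (1 + 9.7724 + 0.061660) = 1/10.834 = 0.09230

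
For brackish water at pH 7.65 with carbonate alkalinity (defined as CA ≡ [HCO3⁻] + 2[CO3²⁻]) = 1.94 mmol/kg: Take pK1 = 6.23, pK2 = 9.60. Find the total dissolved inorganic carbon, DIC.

CA = [HCO3⁻] + 2[CO3²⁻] = (α₁ + 2α₂)·DIC
At pH 7.65: [H⁺]/K1 = 10^-1.42 = 0.038019, K2/[H⁺] = 10^-1.95 = 0.011220
α₁ = 1/(1 + 0.038019 + 0.011220) = 1/1.0492 = 0.9531; α₂ = α₁·K2/[H⁺] = 0.01069
α₁ + 2α₂ = 0.9745
DIC = CA / (α₁ + 2α₂) = 1.94 / 0.9745 = 1.99 mmol/kg

DIC = 1.99 mmol/kg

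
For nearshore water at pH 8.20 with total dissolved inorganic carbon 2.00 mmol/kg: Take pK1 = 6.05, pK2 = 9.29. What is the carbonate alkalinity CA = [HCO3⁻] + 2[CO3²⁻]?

CA = [HCO3⁻] + 2[CO3²⁻] = (α₁ + 2α₂)·DIC
At pH 8.20: [H⁺]/K1 = 10^-2.15 = 0.0070795, K2/[H⁺] = 10^-1.09 = 0.081283
α₁ = 1/(1 + 0.0070795 + 0.081283) = 1/1.0884 = 0.9188; α₂ = α₁·K2/[H⁺] = 0.07468
α₁ + 2α₂ = 1.0682
CA = 1.0682 × 2.00 = 2.14 mmol/kg

CA = 2.14 mmol/kg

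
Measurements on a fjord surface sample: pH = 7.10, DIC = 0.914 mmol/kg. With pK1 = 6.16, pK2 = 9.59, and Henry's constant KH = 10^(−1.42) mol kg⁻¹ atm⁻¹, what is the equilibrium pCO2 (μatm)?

pCO2 = 2470 μatm

α₀ = 1 / (1 + K1/[H⁺] + K1K2/[H⁺]²) = 1 / (1 + 10^+0.94 + 10^-1.55)
   = 1 / (1 + 8.7096 + 0.028184) = 1/9.7378 = 0.1027
[CO2*] = α₀ × DIC = 0.1027 × 0.914 = 0.09386 mmol/kg
pCO2 = [CO2*]/KH = 9.386×10^-5 / 3.802×10^-2 = 2470 μatm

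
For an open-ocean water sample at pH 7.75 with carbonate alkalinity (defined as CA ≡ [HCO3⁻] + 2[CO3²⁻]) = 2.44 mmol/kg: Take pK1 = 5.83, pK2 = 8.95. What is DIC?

CA = [HCO3⁻] + 2[CO3²⁻] = (α₁ + 2α₂)·DIC
At pH 7.75: [H⁺]/K1 = 10^-1.92 = 0.012023, K2/[H⁺] = 10^-1.20 = 0.063096
α₁ = 1/(1 + 0.012023 + 0.063096) = 1/1.0751 = 0.9301; α₂ = α₁·K2/[H⁺] = 0.05869
α₁ + 2α₂ = 1.0475
DIC = CA / (α₁ + 2α₂) = 2.44 / 1.0475 = 2.33 mmol/kg

DIC = 2.33 mmol/kg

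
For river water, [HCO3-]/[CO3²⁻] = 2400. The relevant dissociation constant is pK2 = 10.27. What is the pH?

From K2 = [H⁺][CO3²⁻]/[HCO3-]:  pH = pK2 − log₁₀([HCO3-]/[CO3²⁻])
log₁₀(2400) = +3.380
pH = 10.27 − (+3.380) = 6.89

pH = 6.89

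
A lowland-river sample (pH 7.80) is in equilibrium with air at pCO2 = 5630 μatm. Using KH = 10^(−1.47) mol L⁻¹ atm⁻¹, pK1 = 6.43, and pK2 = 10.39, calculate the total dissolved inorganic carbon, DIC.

[CO2*] = KH · pCO2 = 10^(−1.47) × 5630×10^-6 = 1.908×10^-4 mol/L
α₀ = 1/(1 + K1/[H⁺] + K1K2/[H⁺]²) = 1/(1 + 10^+1.37 + 10^-1.22) = 0.04081
DIC = [CO2*]/α₀ = 1.908×10^-4 / 0.04081 = 4.67 mmol/L

DIC = 4.67 mmol/L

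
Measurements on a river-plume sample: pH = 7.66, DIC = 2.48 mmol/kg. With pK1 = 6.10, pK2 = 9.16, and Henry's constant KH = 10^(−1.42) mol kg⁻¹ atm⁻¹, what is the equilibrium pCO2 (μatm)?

α₀ = 1 / (1 + K1/[H⁺] + K1K2/[H⁺]²) = 1 / (1 + 10^+1.56 + 10^+0.06)
   = 1 / (1 + 36.308 + 1.1482) = 1/38.456 = 0.02600
[CO2*] = α₀ × DIC = 0.02600 × 2.48 = 0.06449 mmol/kg
pCO2 = [CO2*]/KH = 6.449×10^-5 / 3.802×10^-2 = 1700 μatm

pCO2 = 1700 μatm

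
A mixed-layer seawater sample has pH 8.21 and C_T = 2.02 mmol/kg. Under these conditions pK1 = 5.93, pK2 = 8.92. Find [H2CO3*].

[CO2*] = 8.83 μmol/kg

α₀ = 1 / (1 + K1/[H⁺] + K1K2/[H⁺]²) = 1 / (1 + 10^+2.28 + 10^+1.57)
   = 1 / (1 + 190.55 + 37.154) = 1/228.70 = 0.004373
[CO2*] = α₀ × DIC = 0.004373 × 2.02 = 0.00883 mmol/kg = 8.83 μmol/kg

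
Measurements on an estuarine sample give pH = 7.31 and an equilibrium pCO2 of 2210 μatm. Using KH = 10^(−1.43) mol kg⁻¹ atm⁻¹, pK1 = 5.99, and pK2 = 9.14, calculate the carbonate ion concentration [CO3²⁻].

[CO3²⁻] = 0.0254 mmol/kg

[CO2*] = KH · pCO2 = 10^(−1.43) × 2210×10^-6 = 8.211×10^-5 mol/kg
α₀ = 1/(1 + K1/[H⁺] + K1K2/[H⁺]²) = 1/(1 + 10^+1.32 + 10^-0.51) = 0.04504
DIC = [CO2*]/α₀ = 8.211×10^-5 / 0.04504 = 1.823 mmol/kg
[CO3²⁻] = α₂·DIC; α₂ = 0.01392, so [CO3²⁻] = 0.01392 × 1.823 = 0.0254 mmol/kg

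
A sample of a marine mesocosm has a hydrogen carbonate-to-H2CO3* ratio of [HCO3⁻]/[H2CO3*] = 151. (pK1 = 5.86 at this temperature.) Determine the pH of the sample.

pH = 8.04

From K1 = [H⁺][HCO3⁻]/[H2CO3*]:  pH = pK1 + log₁₀([HCO3⁻]/[H2CO3*])
log₁₀(151) = +2.179
pH = 5.86 + (+2.179) = 8.04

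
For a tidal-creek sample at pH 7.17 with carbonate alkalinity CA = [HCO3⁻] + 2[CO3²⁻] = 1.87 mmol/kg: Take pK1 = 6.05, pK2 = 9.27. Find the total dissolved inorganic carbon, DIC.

DIC = 2.00 mmol/kg

CA = [HCO3⁻] + 2[CO3²⁻] = (α₁ + 2α₂)·DIC
At pH 7.17: [H⁺]/K1 = 10^-1.12 = 0.075858, K2/[H⁺] = 10^-2.10 = 0.0079433
α₁ = 1/(1 + 0.075858 + 0.0079433) = 1/1.0838 = 0.9227; α₂ = α₁·K2/[H⁺] = 0.007329
α₁ + 2α₂ = 0.9373
DIC = CA / (α₁ + 2α₂) = 1.87 / 0.9373 = 2.00 mmol/kg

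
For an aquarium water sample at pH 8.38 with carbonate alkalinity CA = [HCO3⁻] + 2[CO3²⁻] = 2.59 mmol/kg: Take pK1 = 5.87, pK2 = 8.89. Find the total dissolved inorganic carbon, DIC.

DIC = 2.10 mmol/kg

CA = [HCO3⁻] + 2[CO3²⁻] = (α₁ + 2α₂)·DIC
At pH 8.38: [H⁺]/K1 = 10^-2.51 = 0.0030903, K2/[H⁺] = 10^-0.51 = 0.30903
α₁ = 1/(1 + 0.0030903 + 0.30903) = 1/1.3121 = 0.7621; α₂ = α₁·K2/[H⁺] = 0.2355
α₁ + 2α₂ = 1.2332
DIC = CA / (α₁ + 2α₂) = 2.59 / 1.2332 = 2.10 mmol/kg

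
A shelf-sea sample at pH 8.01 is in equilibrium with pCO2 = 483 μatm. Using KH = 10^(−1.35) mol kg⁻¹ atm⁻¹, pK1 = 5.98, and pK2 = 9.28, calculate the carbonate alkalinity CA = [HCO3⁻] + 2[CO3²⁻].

CA = 2.56 mmol/kg

[CO2*] = KH · pCO2 = 10^(−1.35) × 483×10^-6 = 2.157×10^-5 mol/kg
α₀ = 1/(1 + K1/[H⁺] + K1K2/[H⁺]²) = 1/(1 + 10^+2.03 + 10^+0.76) = 0.008779
DIC = [CO2*]/α₀ = 2.157×10^-5 / 0.008779 = 2.458 mmol/kg
CA = (α₁ + 2α₂)·DIC = (0.9407 + 2×0.05052) × 2.458 = 2.56 mmol/kg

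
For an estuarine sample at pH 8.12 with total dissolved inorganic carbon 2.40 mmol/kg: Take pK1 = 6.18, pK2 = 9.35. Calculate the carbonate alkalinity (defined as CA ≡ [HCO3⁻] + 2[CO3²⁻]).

CA = 2.51 mmol/kg

CA = [HCO3⁻] + 2[CO3²⁻] = (α₁ + 2α₂)·DIC
At pH 8.12: [H⁺]/K1 = 10^-1.94 = 0.011482, K2/[H⁺] = 10^-1.23 = 0.058884
α₁ = 1/(1 + 0.011482 + 0.058884) = 1/1.0704 = 0.9343; α₂ = α₁·K2/[H⁺] = 0.05501
α₁ + 2α₂ = 1.0443
CA = 1.0443 × 2.40 = 2.51 mmol/kg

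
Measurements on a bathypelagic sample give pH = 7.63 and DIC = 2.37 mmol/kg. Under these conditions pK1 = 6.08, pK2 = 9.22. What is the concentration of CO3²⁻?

α₂ = 1 / (1 + [H⁺]/K2 + [H⁺]²/(K1K2)) = 1 / (1 + 10^+1.59 + 10^+0.04)
   = 1 / (1 + 38.905 + 1.0965) = 1/41.001 = 0.02439
[CO3²⁻] = α₂ × DIC = 0.02439 × 2.37 = 0.0578 mmol/kg

[CO3²⁻] = 0.0578 mmol/kg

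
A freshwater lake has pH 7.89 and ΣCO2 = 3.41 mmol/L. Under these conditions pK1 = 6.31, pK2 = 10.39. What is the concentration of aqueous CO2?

[CO2*] = 0.0871 mmol/L

α₀ = 1 / (1 + K1/[H⁺] + K1K2/[H⁺]²) = 1 / (1 + 10^+1.58 + 10^-0.92)
   = 1 / (1 + 38.019 + 0.12023) = 1/39.139 = 0.02555
[CO2*] = α₀ × DIC = 0.02555 × 3.41 = 0.0871 mmol/L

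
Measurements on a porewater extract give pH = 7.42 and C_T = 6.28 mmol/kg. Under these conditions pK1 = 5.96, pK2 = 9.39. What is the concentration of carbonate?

[CO3²⁻] = 0.0644 mmol/kg

α₂ = 1 / (1 + [H⁺]/K2 + [H⁺]²/(K1K2)) = 1 / (1 + 10^+1.97 + 10^+0.51)
   = 1 / (1 + 93.325 + 3.2359) = 1/97.561 = 0.01025
[CO3²⁻] = α₂ × DIC = 0.01025 × 6.28 = 0.0644 mmol/kg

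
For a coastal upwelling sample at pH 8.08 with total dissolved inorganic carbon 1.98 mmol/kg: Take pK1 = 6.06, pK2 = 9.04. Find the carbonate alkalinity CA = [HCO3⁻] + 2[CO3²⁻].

CA = 2.16 mmol/kg

CA = [HCO3⁻] + 2[CO3²⁻] = (α₁ + 2α₂)·DIC
At pH 8.08: [H⁺]/K1 = 10^-2.02 = 0.0095499, K2/[H⁺] = 10^-0.96 = 0.10965
α₁ = 1/(1 + 0.0095499 + 0.10965) = 1/1.1192 = 0.8935; α₂ = α₁·K2/[H⁺] = 0.09797
α₁ + 2α₂ = 1.0894
CA = 1.0894 × 1.98 = 2.16 mmol/kg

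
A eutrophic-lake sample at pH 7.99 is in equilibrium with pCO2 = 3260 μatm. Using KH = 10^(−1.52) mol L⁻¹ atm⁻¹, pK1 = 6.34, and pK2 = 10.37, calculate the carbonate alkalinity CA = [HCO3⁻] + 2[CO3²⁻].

[CO2*] = KH · pCO2 = 10^(−1.52) × 3260×10^-6 = 9.845×10^-5 mol/L
α₀ = 1/(1 + K1/[H⁺] + K1K2/[H⁺]²) = 1/(1 + 10^+1.65 + 10^-0.73) = 0.02181
DIC = [CO2*]/α₀ = 9.845×10^-5 / 0.02181 = 4.514 mmol/L
CA = (α₁ + 2α₂)·DIC = (0.9741 + 2×0.004061) × 4.514 = 4.43 mmol/L

CA = 4.43 mmol/L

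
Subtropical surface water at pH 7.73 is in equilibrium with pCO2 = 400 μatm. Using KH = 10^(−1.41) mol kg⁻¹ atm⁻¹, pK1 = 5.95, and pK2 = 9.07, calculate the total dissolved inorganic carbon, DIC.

DIC = 0.996 mmol/kg

[CO2*] = KH · pCO2 = 10^(−1.41) × 400×10^-6 = 1.556×10^-5 mol/kg
α₀ = 1/(1 + K1/[H⁺] + K1K2/[H⁺]²) = 1/(1 + 10^+1.78 + 10^+0.44) = 0.01562
DIC = [CO2*]/α₀ = 1.556×10^-5 / 0.01562 = 0.996 mmol/kg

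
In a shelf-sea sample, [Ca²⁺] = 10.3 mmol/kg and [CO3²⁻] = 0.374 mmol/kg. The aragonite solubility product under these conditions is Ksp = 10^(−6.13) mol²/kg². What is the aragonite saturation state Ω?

Ksp = 10^(−6.13) = 7.413×10^-7
Ω = [Ca²⁺][CO3²⁻]/Ksp = (10.3×10^-3)(0.374×10^-3) / 7.413×10^-7 = 5.20

Ω = 5.20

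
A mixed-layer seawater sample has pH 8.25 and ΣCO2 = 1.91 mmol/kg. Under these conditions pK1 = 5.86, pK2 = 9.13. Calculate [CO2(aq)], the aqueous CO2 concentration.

[CO2*] = 6.85 μmol/kg

α₀ = 1 / (1 + K1/[H⁺] + K1K2/[H⁺]²) = 1 / (1 + 10^+2.39 + 10^+1.51)
   = 1 / (1 + 245.47 + 32.359) = 1/278.83 = 0.003586
[CO2*] = α₀ × DIC = 0.003586 × 1.91 = 0.00685 mmol/kg = 6.85 μmol/kg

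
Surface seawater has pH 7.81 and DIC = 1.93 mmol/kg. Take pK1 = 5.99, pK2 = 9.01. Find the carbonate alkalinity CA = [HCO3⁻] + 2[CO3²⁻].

CA = [HCO3⁻] + 2[CO3²⁻] = (α₁ + 2α₂)·DIC
At pH 7.81: [H⁺]/K1 = 10^-1.82 = 0.015136, K2/[H⁺] = 10^-1.20 = 0.063096
α₁ = 1/(1 + 0.015136 + 0.063096) = 1/1.0782 = 0.9274; α₂ = α₁·K2/[H⁺] = 0.05852
α₁ + 2α₂ = 1.0445
CA = 1.0445 × 1.93 = 2.02 mmol/kg

CA = 2.02 mmol/kg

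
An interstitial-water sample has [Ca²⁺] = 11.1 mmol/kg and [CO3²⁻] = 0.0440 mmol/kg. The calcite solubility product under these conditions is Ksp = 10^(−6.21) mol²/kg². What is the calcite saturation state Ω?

Ksp = 10^(−6.21) = 6.166×10^-7
Ω = [Ca²⁺][CO3²⁻]/Ksp = (11.1×10^-3)(0.0440×10^-3) / 6.166×10^-7 = 0.792

Ω = 0.792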